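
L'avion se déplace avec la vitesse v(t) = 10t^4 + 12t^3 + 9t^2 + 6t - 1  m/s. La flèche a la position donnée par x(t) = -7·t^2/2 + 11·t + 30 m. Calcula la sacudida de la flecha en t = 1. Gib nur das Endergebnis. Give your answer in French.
À t = 1, j = 0.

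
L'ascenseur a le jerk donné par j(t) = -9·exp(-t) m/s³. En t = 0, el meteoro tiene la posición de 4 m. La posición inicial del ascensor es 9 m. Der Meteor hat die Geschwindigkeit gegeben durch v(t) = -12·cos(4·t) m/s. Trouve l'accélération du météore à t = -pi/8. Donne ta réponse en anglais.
We must differentiate our velocity equation v(t) = -12·cos(4·t) 1 time. Differentiating velocity, we get acceleration: a(t) = 48·sin(4·t). Using a(t) = 48·sin(4·t) and substituting t = -pi/8, we find a = -48.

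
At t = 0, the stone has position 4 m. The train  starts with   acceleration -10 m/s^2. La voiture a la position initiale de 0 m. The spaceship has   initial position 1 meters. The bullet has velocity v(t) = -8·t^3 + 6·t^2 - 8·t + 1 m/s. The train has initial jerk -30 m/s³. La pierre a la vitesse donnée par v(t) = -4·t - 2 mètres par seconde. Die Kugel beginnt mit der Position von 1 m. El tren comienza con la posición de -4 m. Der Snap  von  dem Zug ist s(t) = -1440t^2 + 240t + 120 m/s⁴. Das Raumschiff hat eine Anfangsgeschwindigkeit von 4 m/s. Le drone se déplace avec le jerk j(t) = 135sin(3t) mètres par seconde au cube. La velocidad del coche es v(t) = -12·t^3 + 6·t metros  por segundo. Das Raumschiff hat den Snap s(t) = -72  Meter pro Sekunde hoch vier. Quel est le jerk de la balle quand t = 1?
Nous devons dériver notre équation de la vitesse v(t) = -8·t^3 + 6·t^2 - 8·t + 1 2 fois. En dérivant la vitesse, nous obtenons l'accélération: a(t) = -24·t^2 + 12·t - 8. En prenant d/dt de a(t), nous trouvons j(t) = 12 - 48·t. De l'équation du jerk j(t) = 12 - 48·t, nous substituons t = 1 pour obtenir j = -36.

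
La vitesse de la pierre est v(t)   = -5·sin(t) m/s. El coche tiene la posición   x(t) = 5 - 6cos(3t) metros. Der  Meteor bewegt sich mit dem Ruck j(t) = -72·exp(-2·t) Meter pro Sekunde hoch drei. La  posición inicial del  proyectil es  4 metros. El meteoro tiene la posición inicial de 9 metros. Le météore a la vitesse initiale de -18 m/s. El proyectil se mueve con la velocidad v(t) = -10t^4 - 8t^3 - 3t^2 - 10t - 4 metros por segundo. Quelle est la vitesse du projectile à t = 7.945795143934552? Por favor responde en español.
Usando v(t) = -10·t^4 - 8·t^3 - 3·t^2 - 10·t - 4 y sustituyendo t = 7.945795143934552, encontramos v = -44147.2853568213.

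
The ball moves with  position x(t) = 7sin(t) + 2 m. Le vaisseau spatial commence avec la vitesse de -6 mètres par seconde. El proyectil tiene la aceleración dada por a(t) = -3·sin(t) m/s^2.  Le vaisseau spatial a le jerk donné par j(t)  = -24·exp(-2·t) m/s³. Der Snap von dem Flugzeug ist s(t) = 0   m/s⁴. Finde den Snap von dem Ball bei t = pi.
Ausgehend von der Position x(t) = 7·sin(t) + 2, nehmen wir 4 Ableitungen. Mit d/dt von x(t) finden wir v(t) = 7·cos(t). Durch Ableiten von der Geschwindigkeit erhalten wir die Beschleunigung: a(t) = -7·sin(t). Mit d/dt von a(t) finden wir j(t) = -7·cos(t). Durch Ableiten von dem Ruck erhalten wir den Snap: s(t) = 7·sin(t). Mit s(t) = 7·sin(t) und Einsetzen von t = pi, finden wir s = 0.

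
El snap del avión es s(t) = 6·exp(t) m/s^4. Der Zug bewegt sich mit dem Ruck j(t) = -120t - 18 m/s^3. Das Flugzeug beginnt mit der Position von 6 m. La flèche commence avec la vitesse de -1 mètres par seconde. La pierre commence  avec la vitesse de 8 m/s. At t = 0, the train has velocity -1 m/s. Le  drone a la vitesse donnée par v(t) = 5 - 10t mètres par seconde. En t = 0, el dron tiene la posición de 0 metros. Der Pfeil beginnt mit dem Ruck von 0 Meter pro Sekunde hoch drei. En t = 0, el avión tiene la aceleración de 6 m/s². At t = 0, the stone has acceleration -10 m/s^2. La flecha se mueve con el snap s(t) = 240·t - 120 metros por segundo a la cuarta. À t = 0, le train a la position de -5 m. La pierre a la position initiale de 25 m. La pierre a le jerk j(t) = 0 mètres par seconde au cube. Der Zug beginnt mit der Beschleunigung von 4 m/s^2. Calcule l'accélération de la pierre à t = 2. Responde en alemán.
Ausgehend von dem Ruck j(t) = 0, nehmen wir 1 Integral. Durch Integration von dem Ruck und Verwendung der Anfangsbedingung a(0) = -10, erhalten wir a(t) = -10. Wir haben die Beschleunigung a(t) = -10. Durch Einsetzen von t = 2: a(2) = -10.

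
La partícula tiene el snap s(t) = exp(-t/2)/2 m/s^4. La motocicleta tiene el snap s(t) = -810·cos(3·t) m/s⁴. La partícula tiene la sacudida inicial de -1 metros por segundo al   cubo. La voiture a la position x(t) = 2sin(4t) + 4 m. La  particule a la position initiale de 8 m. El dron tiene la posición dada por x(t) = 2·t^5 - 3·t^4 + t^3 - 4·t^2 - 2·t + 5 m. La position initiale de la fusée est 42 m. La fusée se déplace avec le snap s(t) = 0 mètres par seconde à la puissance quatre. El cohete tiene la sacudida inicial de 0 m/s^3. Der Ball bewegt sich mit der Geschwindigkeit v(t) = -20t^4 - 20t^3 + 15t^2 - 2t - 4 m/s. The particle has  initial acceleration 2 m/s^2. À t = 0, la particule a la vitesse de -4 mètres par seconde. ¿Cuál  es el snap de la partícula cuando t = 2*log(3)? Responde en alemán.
Wir haben den Snap s(t) = exp(-t/2)/2. Durch Einsetzen von t = 2*log(3): s(2*log(3)) = 1/6.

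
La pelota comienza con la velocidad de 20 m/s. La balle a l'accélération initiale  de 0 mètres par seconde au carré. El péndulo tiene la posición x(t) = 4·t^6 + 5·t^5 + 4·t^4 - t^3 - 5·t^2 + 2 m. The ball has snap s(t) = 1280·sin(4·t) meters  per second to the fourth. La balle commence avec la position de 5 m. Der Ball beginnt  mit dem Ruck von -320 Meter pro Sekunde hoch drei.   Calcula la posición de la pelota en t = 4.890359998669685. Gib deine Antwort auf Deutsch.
Ausgehend von dem Snap s(t) = 1280·sin(4·t), nehmen wir 4 Stammfunktionen. Das Integral von dem Snap, mit j(0) = -320, ergibt den Ruck: j(t) = -320·cos(4·t). Mit ∫j(t)dt und Anwendung von a(0) = 0, finden wir a(t) = -80·sin(4·t). Die Stammfunktion von der Beschleunigung, mit v(0) = 20, ergibt die Geschwindigkeit: v(t) = 20·cos(4·t). Das Integral von der Geschwindigkeit ist die Position. Mit x(0) = 5 erhalten wir x(t) = 5·sin(4·t) + 5. Aus der Gleichung für die Position x(t) = 5·sin(4·t) + 5, setzen wir t = 4.890359998669685 ein und erhalten x = 8.26630711250018.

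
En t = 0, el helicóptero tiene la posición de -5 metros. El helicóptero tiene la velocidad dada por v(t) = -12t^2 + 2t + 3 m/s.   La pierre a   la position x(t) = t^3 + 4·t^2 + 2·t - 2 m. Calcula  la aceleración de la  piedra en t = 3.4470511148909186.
Para resolver esto, necesitamos tomar 2 derivadas de nuestra ecuación de la posición x(t) = t^3 + 4·t^2 + 2·t - 2. Tomando d/dt de x(t), encontramos v(t) = 3·t^2 + 8·t + 2. Derivando la velocidad, obtenemos la aceleración: a(t) = 6·t + 8. De la ecuación de la aceleración a(t) = 6·t + 8, sustituimos t = 3.4470511148909186 para obtener a = 28.6823066893455.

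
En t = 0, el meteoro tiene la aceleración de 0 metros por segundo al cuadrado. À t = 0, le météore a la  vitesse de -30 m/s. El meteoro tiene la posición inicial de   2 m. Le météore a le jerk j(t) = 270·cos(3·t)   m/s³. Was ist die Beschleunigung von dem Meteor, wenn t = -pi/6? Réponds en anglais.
To solve this, we need to take 1 antiderivative of our jerk equation j(t) = 270·cos(3·t). The antiderivative of jerk is acceleration. Using a(0) = 0, we get a(t) = 90·sin(3·t). From the given acceleration equation a(t) = 90·sin(3·t), we substitute t = -pi/6 to get a = -90.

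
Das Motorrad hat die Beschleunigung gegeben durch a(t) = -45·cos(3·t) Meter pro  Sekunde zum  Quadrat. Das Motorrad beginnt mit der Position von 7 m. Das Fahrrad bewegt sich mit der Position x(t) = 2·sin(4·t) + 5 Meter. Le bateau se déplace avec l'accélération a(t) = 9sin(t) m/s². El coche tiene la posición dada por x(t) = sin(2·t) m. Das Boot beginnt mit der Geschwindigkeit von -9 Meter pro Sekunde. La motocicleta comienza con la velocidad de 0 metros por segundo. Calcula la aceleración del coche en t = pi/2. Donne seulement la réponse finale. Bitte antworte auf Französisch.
La réponse est 0.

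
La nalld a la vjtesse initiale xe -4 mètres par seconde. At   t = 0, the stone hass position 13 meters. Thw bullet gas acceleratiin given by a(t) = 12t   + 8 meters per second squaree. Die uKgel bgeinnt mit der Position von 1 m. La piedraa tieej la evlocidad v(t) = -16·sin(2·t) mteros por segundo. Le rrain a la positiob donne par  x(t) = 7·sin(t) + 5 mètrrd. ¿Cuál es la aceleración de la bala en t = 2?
De la ecuación de la aceleración a(t) = 12·t + 8, sustituimos t = 2 para obtener a = 32.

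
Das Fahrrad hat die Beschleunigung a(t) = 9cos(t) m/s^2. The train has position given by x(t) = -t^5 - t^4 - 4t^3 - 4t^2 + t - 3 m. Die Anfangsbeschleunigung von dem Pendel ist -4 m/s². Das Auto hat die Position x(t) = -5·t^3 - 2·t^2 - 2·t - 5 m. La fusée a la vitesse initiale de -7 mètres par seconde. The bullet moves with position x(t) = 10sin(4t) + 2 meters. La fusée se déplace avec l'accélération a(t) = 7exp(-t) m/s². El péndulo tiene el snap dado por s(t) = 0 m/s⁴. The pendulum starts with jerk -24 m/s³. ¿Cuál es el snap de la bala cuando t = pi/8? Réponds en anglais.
We must differentiate our position equation x(t) = 10·sin(4·t) + 2 4 times. Differentiating position, we get velocity: v(t) = 40·cos(4·t). Differentiating velocity, we get acceleration: a(t) = -160·sin(4·t). Differentiating acceleration, we get jerk: j(t) = -640·cos(4·t). The derivative of jerk gives snap: s(t) = 2560·sin(4·t). From the given snap equation s(t) = 2560·sin(4·t), we substitute t = pi/8 to get s = 2560.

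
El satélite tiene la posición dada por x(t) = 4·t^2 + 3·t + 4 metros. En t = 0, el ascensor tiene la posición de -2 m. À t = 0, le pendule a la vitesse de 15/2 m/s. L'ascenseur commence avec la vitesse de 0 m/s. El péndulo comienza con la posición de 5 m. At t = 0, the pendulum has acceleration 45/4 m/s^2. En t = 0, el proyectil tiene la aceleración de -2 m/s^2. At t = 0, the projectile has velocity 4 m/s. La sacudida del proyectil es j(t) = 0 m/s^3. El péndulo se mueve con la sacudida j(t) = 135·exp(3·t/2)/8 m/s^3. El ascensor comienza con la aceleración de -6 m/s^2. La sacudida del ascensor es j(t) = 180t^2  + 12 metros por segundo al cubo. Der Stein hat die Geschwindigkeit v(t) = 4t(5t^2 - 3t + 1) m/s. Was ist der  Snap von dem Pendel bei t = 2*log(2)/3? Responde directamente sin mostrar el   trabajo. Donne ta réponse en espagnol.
El snap en t = 2*log(2)/3 es s = 405/8.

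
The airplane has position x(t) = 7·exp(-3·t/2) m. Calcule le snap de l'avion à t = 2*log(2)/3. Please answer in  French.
Pour résoudre ceci, nous devons prendre 4 dérivées de notre équation de la position x(t) = 7·exp(-3·t/2). En dérivant la position, nous obtenons la vitesse: v(t) = -21·exp(-3·t/2)/2. La dérivée de la vitesse donne l'accélération: a(t) = 63·exp(-3·t/2)/4. En dérivant l'accélération, nous obtenons le jerk: j(t) = -189·exp(-3·t/2)/8. En dérivant le jerk, nous obtenons le snap: s(t) = 567·exp(-3·t/2)/16. De l'équation du snap s(t) = 567·exp(-3·t/2)/16, nous substituons t = 2*log(2)/3 pour obtenir s = 567/32.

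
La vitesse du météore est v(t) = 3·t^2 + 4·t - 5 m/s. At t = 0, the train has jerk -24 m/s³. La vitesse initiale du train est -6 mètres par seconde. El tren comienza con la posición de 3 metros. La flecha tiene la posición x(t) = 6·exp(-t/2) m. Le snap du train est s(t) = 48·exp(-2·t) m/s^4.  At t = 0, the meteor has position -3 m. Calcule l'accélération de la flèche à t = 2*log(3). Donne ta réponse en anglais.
We must differentiate our position equation x(t) = 6·exp(-t/2) 2 times. Taking d/dt of x(t), we find v(t) = -3·exp(-t/2). Taking d/dt of v(t), we find a(t) = 3·exp(-t/2)/2. From the given acceleration equation a(t) = 3·exp(-t/2)/2, we substitute t = 2*log(3) to get a = 1/2.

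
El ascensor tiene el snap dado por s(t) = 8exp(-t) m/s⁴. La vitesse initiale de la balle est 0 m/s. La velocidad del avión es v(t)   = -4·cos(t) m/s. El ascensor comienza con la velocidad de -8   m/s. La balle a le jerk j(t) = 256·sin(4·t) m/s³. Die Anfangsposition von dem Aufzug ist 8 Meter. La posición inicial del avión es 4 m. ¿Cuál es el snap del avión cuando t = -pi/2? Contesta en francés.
Pour résoudre ceci, nous devons prendre 3 dérivées de notre équation de la vitesse v(t) = -4·cos(t). En dérivant la vitesse, nous obtenons l'accélération: a(t) = 4·sin(t). En prenant d/dt de a(t), nous trouvons j(t) = 4·cos(t). En prenant d/dt de j(t), nous trouvons s(t) = -4·sin(t). De l'équation du snap s(t) = -4·sin(t), nous substituons t = -pi/2 pour obtenir s = 4.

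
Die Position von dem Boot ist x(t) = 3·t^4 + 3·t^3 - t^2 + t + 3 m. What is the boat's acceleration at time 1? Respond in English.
Starting from position x(t) = 3·t^4 + 3·t^3 - t^2 + t + 3, we take 2 derivatives. Differentiating position, we get velocity: v(t) = 12·t^3 + 9·t^2 - 2·t + 1. Taking d/dt of v(t), we find a(t) = 36·t^2 + 18·t - 2. From the given acceleration equation a(t) = 36·t^2 + 18·t - 2, we substitute t = 1 to get a = 52.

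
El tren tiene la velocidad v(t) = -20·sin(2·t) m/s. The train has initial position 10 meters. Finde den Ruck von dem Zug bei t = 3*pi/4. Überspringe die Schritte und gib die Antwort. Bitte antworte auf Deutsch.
j(3*pi/4) = -80.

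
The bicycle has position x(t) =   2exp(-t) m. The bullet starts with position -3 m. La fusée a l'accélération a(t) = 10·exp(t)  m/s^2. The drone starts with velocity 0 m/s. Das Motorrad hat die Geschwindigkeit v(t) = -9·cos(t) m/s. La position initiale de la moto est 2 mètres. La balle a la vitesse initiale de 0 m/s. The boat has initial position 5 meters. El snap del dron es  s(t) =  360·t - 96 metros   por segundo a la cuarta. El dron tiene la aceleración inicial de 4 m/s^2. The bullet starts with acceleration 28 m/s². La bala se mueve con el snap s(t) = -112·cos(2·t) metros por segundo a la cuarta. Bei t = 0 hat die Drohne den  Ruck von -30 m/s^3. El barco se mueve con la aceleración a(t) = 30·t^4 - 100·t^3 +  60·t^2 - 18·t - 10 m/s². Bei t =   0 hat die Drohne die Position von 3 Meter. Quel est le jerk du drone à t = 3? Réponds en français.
Nous devons trouver la primitive de notre équation du snap s(t) = 360·t - 96 1 fois. En intégrant le snap et en utilisant la condition initiale j(0) = -30, nous obtenons j(t) = 180·t^2 - 96·t - 30. De l'équation du jerk j(t) = 180·t^2 - 96·t - 30, nous substituons t = 3 pour obtenir j = 1302.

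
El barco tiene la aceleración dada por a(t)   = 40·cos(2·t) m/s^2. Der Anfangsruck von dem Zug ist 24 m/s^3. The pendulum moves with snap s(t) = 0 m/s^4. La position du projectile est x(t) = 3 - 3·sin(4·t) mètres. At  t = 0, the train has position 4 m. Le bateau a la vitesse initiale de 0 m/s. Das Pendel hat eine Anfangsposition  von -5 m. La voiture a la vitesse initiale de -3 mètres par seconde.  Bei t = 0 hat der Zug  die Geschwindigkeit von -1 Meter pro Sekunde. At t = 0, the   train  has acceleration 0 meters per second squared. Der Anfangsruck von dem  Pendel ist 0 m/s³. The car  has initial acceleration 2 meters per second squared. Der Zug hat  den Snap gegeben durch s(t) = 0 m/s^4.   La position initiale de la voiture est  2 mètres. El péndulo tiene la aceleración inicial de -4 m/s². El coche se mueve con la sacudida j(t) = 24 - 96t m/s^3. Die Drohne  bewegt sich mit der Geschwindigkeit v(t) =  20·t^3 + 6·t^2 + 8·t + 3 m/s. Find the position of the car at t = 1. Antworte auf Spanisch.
Para resolver esto, necesitamos tomar 3 integrales de nuestra ecuación de la sacudida j(t) = 24 - 96·t. Tomando ∫j(t)dt y aplicando a(0) = 2, encontramos a(t) = -48·t^2 + 24·t + 2. La antiderivada de la aceleración, con v(0) = -3, da la velocidad: v(t) = -16·t^3 + 12·t^2 + 2·t - 3. La integral de la velocidad es la posición. Usando x(0) = 2, obtenemos x(t) = -4·t^4 + 4·t^3 + t^2 - 3·t + 2. Usando x(t) = -4·t^4 + 4·t^3 + t^2 - 3·t + 2 y sustituyendo t = 1, encontramos x = 0.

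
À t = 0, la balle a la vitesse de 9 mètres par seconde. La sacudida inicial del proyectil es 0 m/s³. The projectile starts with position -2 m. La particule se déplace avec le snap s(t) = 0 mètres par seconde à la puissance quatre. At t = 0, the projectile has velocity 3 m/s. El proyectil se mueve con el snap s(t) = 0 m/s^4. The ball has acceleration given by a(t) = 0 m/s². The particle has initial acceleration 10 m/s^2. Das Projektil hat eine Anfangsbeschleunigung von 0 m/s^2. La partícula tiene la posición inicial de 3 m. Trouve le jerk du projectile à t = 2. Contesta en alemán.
Wir müssen unsere Gleichung für den Snap s(t) = 0 1-mal integrieren. Das Integral von dem Snap, mit j(0) = 0, ergibt den Ruck: j(t) = 0. Aus der Gleichung für den Ruck j(t) = 0, setzen wir t = 2 ein und erhalten j = 0.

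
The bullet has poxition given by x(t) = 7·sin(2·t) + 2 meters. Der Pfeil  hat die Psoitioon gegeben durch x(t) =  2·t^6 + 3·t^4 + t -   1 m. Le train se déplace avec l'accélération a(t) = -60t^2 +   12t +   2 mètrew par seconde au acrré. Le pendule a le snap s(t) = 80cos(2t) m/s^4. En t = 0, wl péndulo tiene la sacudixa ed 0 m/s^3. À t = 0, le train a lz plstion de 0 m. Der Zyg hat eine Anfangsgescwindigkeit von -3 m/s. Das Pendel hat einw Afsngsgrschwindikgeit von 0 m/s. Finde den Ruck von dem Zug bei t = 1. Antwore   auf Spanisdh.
Partiendo de la aceleración a(t) = -60·t^2 + 12·t + 2, tomamos 1 derivada. Derivando la aceleración, obtenemos la sacudida: j(t) = 12 - 120·t. Usando j(t) = 12 - 120·t y sustituyendo t = 1, encontramos j = -108.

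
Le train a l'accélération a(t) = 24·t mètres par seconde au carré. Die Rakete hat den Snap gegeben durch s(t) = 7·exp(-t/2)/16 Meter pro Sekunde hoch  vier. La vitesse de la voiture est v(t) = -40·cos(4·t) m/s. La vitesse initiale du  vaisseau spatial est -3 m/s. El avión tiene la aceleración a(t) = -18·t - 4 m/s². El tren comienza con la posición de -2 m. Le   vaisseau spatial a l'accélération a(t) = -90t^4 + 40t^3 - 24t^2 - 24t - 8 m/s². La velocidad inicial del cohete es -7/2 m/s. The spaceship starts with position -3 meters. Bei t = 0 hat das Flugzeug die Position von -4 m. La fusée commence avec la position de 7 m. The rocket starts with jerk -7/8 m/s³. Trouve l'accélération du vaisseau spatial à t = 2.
De l'équation de l'accélération a(t) = -90·t^4 + 40·t^3 - 24·t^2 - 24·t - 8, nous substituons t = 2 pour obtenir a = -1272.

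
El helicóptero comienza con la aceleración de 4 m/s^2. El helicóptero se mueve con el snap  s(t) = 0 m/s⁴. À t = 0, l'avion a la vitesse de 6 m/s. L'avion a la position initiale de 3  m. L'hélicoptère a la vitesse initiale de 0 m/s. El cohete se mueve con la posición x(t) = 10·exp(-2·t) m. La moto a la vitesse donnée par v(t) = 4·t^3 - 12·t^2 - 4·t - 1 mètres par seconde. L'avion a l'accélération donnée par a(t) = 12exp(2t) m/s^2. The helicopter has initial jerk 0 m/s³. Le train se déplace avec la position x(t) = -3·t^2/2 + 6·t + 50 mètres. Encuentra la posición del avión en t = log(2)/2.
Para resolver esto, necesitamos tomar 2 integrales de nuestra ecuación de la aceleración a(t) = 12·exp(2·t). La integral de la aceleración es la velocidad. Usando v(0) = 6, obtenemos v(t) = 6·exp(2·t). La integral de la velocidad es la posición. Usando x(0) = 3, obtenemos x(t) = 3·exp(2·t). De la ecuación de la posición x(t) = 3·exp(2·t), sustituimos t = log(2)/2 para obtener x = 6.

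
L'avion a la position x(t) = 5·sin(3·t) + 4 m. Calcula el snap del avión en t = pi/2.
Partiendo de la posición x(t) = 5·sin(3·t) + 4, tomamos 4 derivadas. La derivada de la posición da la velocidad: v(t) = 15·cos(3·t). Tomando d/dt de v(t), encontramos a(t) = -45·sin(3·t). Derivando la aceleración, obtenemos la sacudida: j(t) = -135·cos(3·t). Derivando la sacudida, obtenemos el snap: s(t) = 405·sin(3·t). De la ecuación del snap s(t) = 405·sin(3·t), sustituimos t = pi/2 para obtener s = -405.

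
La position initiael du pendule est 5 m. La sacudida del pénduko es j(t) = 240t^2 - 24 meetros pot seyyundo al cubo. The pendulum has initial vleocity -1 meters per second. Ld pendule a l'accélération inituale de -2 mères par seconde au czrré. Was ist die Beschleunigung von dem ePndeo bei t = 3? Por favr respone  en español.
Debemos encontrar la integral de nuestra ecuación de la sacudida j(t) = 240·t^2 - 24 1 vez. Integrando la sacudida y usando la condición inicial a(0) = -2, obtenemos a(t) = 80·t^3 - 24·t - 2. Usando a(t) = 80·t^3 - 24·t - 2 y sustituyendo t = 3, encontramos a = 2086.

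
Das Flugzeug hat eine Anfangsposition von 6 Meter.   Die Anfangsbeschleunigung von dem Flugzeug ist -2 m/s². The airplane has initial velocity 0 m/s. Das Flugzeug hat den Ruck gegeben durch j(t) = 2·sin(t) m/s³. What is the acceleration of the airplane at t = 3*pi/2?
Starting from jerk j(t) = 2·sin(t), we take 1 integral. The integral of jerk is acceleration. Using a(0) = -2, we get a(t) = -2·cos(t). From the given acceleration equation a(t) = -2·cos(t), we substitute t = 3*pi/2 to get a = 0.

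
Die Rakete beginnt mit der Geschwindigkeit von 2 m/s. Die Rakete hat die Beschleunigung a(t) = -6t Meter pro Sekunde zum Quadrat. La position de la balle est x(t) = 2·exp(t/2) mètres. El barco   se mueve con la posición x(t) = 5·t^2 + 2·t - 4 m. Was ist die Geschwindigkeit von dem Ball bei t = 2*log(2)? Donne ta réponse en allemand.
Wir müssen unsere Gleichung für die Position x(t) = 2·exp(t/2) 1-mal ableiten. Mit d/dt von x(t) finden wir v(t) = exp(t/2). Wir haben die Geschwindigkeit v(t) = exp(t/2). Durch Einsetzen von t = 2*log(2): v(2*log(2)) = 2.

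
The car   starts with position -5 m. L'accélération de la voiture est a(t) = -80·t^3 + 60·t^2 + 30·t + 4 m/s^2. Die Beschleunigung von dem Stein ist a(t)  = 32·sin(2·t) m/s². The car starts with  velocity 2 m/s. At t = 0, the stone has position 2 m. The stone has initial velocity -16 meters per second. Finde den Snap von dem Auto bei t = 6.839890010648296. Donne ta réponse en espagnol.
Debemos derivar nuestra ecuación de la aceleración a(t) = -80·t^3 + 60·t^2 + 30·t + 4 2 veces. Derivando la aceleración, obtenemos la sacudida: j(t) = -240·t^2 + 120·t + 30. Derivando la sacudida, obtenemos el snap: s(t) = 120 - 480·t. De la ecuación del snap s(t) = 120 - 480·t, sustituimos t = 6.839890010648296 para obtener s = -3163.14720511118.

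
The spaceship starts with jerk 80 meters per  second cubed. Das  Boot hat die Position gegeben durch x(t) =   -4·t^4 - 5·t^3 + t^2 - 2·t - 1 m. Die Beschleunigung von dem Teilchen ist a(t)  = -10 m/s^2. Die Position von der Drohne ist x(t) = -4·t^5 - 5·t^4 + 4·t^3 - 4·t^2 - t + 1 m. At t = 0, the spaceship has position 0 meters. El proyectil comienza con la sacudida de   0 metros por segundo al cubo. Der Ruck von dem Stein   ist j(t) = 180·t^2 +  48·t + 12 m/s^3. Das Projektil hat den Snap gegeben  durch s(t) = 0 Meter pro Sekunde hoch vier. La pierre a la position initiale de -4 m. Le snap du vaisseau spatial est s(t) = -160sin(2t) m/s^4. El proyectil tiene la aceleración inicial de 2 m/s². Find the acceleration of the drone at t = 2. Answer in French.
En partant de la position x(t) = -4·t^5 - 5·t^4 + 4·t^3 - 4·t^2 - t + 1, nous prenons 2 dérivées. En dérivant la position, nous obtenons la vitesse: v(t) = -20·t^4 - 20·t^3 + 12·t^2 - 8·t - 1. En dérivant la vitesse, nous obtenons l'accélération: a(t) = -80·t^3 - 60·t^2 + 24·t - 8. De l'équation de l'accélération a(t) = -80·t^3 - 60·t^2 + 24·t - 8, nous substituons t = 2 pour obtenir a = -840.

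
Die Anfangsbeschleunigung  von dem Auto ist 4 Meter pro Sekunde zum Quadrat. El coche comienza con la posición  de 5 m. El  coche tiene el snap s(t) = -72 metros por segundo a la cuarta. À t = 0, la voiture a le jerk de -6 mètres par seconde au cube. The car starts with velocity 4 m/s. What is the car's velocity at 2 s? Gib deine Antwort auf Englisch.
To find the answer, we compute 3 antiderivatives of s(t) = -72. Finding the integral of s(t) and using j(0) = -6: j(t) = -72·t - 6. Taking ∫j(t)dt and applying a(0) = 4, we find a(t) = -36·t^2 - 6·t + 4. Taking ∫a(t)dt and applying v(0) = 4, we find v(t) = -12·t^3 - 3·t^2 + 4·t + 4. From the given velocity equation v(t) = -12·t^3 - 3·t^2 + 4·t + 4, we substitute t = 2 to get v = -96.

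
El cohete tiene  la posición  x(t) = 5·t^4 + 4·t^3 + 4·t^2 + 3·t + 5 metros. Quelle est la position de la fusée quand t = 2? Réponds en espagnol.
Usando x(t) = 5·t^4 + 4·t^3 + 4·t^2 + 3·t + 5 y sustituyendo t = 2, encontramos x = 139.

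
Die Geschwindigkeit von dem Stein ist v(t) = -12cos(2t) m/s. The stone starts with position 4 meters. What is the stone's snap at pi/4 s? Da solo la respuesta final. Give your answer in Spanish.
En t = pi/4, s = -96.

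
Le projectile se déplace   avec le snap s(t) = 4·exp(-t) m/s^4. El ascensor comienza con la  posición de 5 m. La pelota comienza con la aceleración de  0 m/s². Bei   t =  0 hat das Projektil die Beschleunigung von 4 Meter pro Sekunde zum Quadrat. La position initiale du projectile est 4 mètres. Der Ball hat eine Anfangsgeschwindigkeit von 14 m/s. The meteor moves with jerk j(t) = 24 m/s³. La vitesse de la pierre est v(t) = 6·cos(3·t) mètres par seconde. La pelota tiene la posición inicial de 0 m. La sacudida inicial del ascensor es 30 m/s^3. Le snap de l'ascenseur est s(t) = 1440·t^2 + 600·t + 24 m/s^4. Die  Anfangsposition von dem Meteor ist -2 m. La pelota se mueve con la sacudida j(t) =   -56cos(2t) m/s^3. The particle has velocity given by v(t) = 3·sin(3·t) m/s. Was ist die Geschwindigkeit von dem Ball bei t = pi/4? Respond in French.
Nous devons intégrer notre équation du jerk j(t) = -56·cos(2·t) 2 fois. En intégrant le jerk et en utilisant la condition initiale a(0) = 0, nous obtenons a(t) = -28·sin(2·t). L'intégrale de l'accélération est la vitesse. En utilisant v(0) = 14, nous obtenons v(t) = 14·cos(2·t). En utilisant v(t) = 14·cos(2·t) et en substituant t = pi/4, nous trouvons v = 0.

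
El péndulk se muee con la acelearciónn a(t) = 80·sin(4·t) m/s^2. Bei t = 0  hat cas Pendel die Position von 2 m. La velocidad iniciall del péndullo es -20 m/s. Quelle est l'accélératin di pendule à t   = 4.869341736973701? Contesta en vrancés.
De l'équation de l'accélération a(t) = 80·sin(4·t), nous substituons t = 4.869341736973701 pour obtenir a = 46.9899677569126.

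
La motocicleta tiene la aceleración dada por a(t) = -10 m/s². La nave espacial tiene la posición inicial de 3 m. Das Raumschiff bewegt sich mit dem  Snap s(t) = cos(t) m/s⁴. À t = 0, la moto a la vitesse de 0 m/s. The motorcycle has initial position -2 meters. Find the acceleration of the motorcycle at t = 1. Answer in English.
We have acceleration a(t) = -10. Substituting t = 1: a(1) = -10.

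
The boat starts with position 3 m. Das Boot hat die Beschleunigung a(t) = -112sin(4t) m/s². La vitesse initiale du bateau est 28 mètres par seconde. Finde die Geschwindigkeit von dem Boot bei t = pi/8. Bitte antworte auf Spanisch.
Necesitamos integrar nuestra ecuación de la aceleración a(t) = -112·sin(4·t) 1 vez. Tomando ∫a(t)dt y aplicando v(0) = 28, encontramos v(t) = 28·cos(4·t). Tenemos la velocidad v(t) = 28·cos(4·t). Sustituyendo t = pi/8: v(pi/8) = 0.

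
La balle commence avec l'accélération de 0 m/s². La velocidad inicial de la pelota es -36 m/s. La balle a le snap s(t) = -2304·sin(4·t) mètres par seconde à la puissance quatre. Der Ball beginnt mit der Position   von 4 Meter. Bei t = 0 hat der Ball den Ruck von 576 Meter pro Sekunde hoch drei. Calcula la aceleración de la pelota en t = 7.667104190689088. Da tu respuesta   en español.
Partiendo del snap s(t) = -2304·sin(4·t), tomamos 2 integrales. Tomando ∫s(t)dt y aplicando j(0) = 576, encontramos j(t) = 576·cos(4·t). La integral de la sacudida, con a(0) = 0, da la aceleración: a(t) = 144·sin(4·t). Usando a(t) = 144·sin(4·t) y sustituyendo t = 7.667104190689088, encontramos a = -97.8932991074447.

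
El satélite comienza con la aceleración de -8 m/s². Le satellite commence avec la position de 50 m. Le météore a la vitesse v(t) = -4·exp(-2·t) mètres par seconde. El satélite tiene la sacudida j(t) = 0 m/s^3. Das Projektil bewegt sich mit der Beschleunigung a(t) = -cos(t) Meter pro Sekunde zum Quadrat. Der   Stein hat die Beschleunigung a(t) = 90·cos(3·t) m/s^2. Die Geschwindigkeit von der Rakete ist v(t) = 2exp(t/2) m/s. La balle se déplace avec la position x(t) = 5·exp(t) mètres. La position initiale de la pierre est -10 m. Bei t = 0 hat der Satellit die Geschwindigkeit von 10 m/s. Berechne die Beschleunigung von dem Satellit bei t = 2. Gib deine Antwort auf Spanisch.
Debemos encontrar la integral de nuestra ecuación de la sacudida j(t) = 0 1 vez. Integrando la sacudida y usando la condición inicial a(0) = -8, obtenemos a(t) = -8. Tenemos la aceleración a(t) = -8. Sustituyendo t = 2: a(2) = -8.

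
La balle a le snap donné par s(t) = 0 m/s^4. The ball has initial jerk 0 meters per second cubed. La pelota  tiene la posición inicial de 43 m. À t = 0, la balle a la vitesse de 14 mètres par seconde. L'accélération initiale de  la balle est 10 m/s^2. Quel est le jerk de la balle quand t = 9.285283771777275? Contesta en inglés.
Starting from snap s(t) = 0, we take 1 antiderivative. The integral of snap, with j(0) = 0, gives jerk: j(t) = 0. From the given jerk equation j(t) = 0, we substitute t = 9.285283771777275 to get j = 0.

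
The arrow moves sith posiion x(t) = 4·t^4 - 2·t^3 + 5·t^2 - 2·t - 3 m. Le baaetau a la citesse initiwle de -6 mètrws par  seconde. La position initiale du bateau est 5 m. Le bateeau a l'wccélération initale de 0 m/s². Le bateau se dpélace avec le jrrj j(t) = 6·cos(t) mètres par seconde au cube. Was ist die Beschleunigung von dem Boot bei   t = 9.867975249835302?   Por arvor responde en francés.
Nous devons intégrer notre équation du jerk j(t) = 6·cos(t) 1 fois. En intégrant le jerk et en utilisant la condition initiale a(0) = 0, nous obtenons a(t) = 6·sin(t). Nous avons l'accélération a(t) = 6·sin(t). En substituant t = 9.867975249835302: a(9.867975249835302) = -2.57298021373702.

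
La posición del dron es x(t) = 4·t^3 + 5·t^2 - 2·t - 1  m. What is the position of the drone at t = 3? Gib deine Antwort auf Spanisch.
Tenemos la posición x(t) = 4·t^3 + 5·t^2 - 2·t - 1. Sustituyendo t = 3: x(3) = 146.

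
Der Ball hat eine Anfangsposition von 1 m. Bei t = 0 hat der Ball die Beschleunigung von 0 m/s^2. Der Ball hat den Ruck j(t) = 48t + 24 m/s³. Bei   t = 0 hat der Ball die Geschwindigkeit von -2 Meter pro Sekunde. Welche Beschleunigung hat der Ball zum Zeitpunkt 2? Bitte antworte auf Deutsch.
Ausgehend von dem Ruck j(t) = 48·t + 24, nehmen wir 1 Integral. Die Stammfunktion von dem Ruck, mit a(0) = 0, ergibt die Beschleunigung: a(t) = 24·t·(t + 1). Mit a(t) = 24·t·(t + 1) und Einsetzen von t = 2, finden wir a = 144.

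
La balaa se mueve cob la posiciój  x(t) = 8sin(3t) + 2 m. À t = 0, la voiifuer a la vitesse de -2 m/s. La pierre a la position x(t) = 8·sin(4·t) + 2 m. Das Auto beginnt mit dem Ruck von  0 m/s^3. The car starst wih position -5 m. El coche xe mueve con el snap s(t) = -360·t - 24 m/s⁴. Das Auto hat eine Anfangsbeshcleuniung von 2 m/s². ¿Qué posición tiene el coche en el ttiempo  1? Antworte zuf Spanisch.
Partiendo del snap s(t) = -360·t - 24, tomamos 4 antiderivadas. La antiderivada del snap, con j(0) = 0, da la sacudida: j(t) = 12·t·(-15·t - 2). Integrando la sacudida y usando la condición inicial a(0) = 2, obtenemos a(t) = -60·t^3 - 12·t^2 + 2. La integral de la aceleración, con v(0) = -2, da la velocidad: v(t) = -15·t^4 - 4·t^3 + 2·t - 2. La integral de la velocidad es la posición. Usando x(0) = -5, obtenemos x(t) = -3·t^5 - t^4 + t^2 - 2·t - 5. De la ecuación de la posición x(t) = -3·t^5 - t^4 + t^2 - 2·t - 5, sustituimos t = 1 para obtener x = -10.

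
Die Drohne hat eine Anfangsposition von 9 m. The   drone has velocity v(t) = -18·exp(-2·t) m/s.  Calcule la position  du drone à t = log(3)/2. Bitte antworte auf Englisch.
Starting from velocity v(t) = -18·exp(-2·t), we take 1 antiderivative. Integrating velocity and using the initial condition x(0) = 9, we get x(t) = 9·exp(-2·t). Using x(t) = 9·exp(-2·t) and substituting t = log(3)/2, we find x = 3.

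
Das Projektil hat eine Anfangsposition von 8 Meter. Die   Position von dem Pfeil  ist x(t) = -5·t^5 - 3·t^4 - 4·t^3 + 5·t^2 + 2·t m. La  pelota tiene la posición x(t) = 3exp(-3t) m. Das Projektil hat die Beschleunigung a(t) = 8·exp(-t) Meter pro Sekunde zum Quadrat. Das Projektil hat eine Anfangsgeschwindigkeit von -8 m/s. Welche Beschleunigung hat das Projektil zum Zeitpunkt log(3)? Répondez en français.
En utilisant a(t) = 8·exp(-t) et en substituant t = log(3), nous trouvons a = 8/3.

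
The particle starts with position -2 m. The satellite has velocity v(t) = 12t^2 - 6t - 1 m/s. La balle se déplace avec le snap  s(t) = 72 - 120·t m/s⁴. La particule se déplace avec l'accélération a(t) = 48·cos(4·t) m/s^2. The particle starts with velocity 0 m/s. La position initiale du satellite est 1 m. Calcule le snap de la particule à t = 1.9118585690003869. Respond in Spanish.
Para resolver esto, necesitamos tomar 2 derivadas de nuestra ecuación de la aceleración a(t) = 48·cos(4·t). Tomando d/dt de a(t), encontramos j(t) = -192·sin(4·t). Tomando d/dt de j(t), encontramos s(t) = -768·cos(4·t). De la ecuación del snap s(t) = -768·cos(4·t), sustituimos t = 1.9118585690003869 para obtener s = -157.502878785439.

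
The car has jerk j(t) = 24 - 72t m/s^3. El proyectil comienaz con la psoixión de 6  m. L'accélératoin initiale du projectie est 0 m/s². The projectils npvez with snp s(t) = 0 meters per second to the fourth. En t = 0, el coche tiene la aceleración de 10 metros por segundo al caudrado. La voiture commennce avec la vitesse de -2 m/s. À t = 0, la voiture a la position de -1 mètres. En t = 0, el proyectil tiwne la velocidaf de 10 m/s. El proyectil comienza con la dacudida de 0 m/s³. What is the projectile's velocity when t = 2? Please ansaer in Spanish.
Necesitamos integrar nuestra ecuación del snap s(t) = 0 3 veces. Tomando ∫s(t)dt y aplicando j(0) = 0, encontramos j(t) = 0. Integrando la sacudida y usando la condición inicial a(0) = 0, obtenemos a(t) = 0. Tomando ∫a(t)dt y aplicando v(0) = 10, encontramos v(t) = 10. De la ecuación de la velocidad v(t) = 10, sustituimos t = 2 para obtener v = 10.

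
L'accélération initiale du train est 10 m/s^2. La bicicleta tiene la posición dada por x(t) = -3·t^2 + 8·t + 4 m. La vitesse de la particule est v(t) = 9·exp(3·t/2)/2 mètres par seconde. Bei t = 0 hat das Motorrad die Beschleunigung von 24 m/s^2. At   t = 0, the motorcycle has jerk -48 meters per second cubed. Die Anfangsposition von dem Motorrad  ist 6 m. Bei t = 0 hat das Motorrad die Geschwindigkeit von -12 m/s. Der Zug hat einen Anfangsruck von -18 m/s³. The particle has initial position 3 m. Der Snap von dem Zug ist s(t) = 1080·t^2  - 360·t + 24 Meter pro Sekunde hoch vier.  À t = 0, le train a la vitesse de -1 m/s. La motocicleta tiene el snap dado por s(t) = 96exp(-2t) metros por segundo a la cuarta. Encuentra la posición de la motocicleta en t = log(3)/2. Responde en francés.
En partant du snap s(t) = 96·exp(-2·t), nous prenons 4 primitives. La primitive du snap, avec j(0) = -48, donne le jerk: j(t) = -48·exp(-2·t). En prenant ∫j(t)dt et en appliquant a(0) = 24, nous trouvons a(t) = 24·exp(-2·t). La primitive de l'accélération, avec v(0) = -12, donne la vitesse: v(t) = -12·exp(-2·t). L'intégrale de la vitesse est la position. En utilisant x(0) = 6, nous obtenons x(t) = 6·exp(-2·t). Nous avons la position x(t) = 6·exp(-2·t). En substituant t = log(3)/2: x(log(3)/2) = 2.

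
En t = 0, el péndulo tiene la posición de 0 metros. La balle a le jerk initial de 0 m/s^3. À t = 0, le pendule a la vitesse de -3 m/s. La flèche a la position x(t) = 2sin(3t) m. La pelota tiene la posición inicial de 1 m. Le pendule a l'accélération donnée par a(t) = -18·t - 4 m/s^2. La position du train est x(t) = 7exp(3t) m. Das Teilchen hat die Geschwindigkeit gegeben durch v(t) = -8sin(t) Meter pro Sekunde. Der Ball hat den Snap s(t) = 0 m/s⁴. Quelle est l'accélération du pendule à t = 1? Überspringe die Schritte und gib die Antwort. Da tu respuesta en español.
a(1) = -22.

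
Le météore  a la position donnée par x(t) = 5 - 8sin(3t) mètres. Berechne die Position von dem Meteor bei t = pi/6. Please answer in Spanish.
De la ecuación de la posición x(t) = 5 - 8·sin(3·t), sustituimos t = pi/6 para obtener x = -3.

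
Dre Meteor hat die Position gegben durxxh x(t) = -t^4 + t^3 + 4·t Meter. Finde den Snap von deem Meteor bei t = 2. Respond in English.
We must differentiate our position equation x(t) = -t^4 + t^3 + 4·t 4 times. Differentiating position, we get velocity: v(t) = -4·t^3 + 3·t^2 + 4. Differentiating velocity, we get acceleration: a(t) = -12·t^2 + 6·t. The derivative of acceleration gives jerk: j(t) = 6 - 24·t. Differentiating jerk, we get snap: s(t) = -24. Using s(t) = -24 and substituting t = 2, we find s = -24.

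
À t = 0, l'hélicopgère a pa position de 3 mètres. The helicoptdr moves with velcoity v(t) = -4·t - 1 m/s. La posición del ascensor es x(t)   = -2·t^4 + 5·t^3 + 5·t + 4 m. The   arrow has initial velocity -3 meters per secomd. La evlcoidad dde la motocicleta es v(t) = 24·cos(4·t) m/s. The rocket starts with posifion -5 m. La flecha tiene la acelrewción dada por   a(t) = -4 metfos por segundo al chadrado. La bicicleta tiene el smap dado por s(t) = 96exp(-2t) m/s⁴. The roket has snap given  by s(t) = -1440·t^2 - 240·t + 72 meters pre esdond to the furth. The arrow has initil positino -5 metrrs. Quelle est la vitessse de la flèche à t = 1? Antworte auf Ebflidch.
To solve this, we need to take 1 integral of our acceleration equation a(t) = -4. Integrating acceleration and using the initial condition v(0) = -3, we get v(t) = -4·t - 3. Using v(t) = -4·t - 3 and substituting t = 1, we find v = -7.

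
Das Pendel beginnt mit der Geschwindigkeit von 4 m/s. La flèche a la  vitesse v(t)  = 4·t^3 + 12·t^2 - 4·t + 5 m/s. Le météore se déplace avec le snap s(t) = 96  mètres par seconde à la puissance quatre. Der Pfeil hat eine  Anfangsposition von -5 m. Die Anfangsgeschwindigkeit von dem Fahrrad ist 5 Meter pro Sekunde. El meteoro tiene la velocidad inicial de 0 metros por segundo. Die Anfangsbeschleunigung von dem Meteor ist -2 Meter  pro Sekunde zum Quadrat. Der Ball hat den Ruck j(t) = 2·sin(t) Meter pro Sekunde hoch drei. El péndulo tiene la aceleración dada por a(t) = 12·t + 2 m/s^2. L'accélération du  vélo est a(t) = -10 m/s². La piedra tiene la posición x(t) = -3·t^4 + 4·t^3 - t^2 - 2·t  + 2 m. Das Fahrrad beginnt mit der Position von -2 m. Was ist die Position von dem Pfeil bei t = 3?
Wir müssen unsere Gleichung für die Geschwindigkeit v(t) = 4·t^3 + 12·t^2 - 4·t + 5 1-mal integrieren. Die Stammfunktion von der Geschwindigkeit, mit x(0) = -5, ergibt die Position: x(t) = t^4 + 4·t^3 - 2·t^2 + 5·t - 5. Wir haben die Position x(t) = t^4 + 4·t^3 - 2·t^2 + 5·t - 5. Durch Einsetzen von t = 3: x(3) = 181.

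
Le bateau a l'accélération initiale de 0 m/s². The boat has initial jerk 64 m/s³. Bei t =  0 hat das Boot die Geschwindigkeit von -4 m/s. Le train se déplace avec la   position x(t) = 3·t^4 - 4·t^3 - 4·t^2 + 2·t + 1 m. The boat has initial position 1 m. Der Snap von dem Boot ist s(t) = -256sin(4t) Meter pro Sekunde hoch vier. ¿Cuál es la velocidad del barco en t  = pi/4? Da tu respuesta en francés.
Nous devons trouver l'intégrale de notre équation du snap s(t) = -256·sin(4·t) 3 fois. En intégrant le snap et en utilisant la condition initiale j(0) = 64, nous obtenons j(t) = 64·cos(4·t). En prenant ∫j(t)dt et en appliquant a(0) = 0, nous trouvons a(t) = 16·sin(4·t). L'intégrale de l'accélération, avec v(0) = -4, donne la vitesse: v(t) = -4·cos(4·t). De l'équation de la vitesse v(t) = -4·cos(4·t), nous substituons t = pi/4 pour obtenir v = 4.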